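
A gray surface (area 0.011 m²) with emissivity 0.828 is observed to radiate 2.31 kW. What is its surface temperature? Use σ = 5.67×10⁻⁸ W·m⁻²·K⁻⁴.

From P = εσAT⁴, T = (P / εσA)^(1/4) = (2310 / (0.828 × 5.67×10⁻⁸ × 0.0110))^(1/4).
T = (4.47×10^12)^(1/4) = 1450 K.

T ≈ 1450 K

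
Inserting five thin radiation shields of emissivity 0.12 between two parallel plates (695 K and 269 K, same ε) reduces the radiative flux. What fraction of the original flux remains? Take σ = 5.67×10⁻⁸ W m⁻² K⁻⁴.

With N identical shields there are N+1 = 6 gaps in series, each with the same radiative resistance, so the flux falls to 1/(N+1) of its unshielded value.

ratio ≈ 0.167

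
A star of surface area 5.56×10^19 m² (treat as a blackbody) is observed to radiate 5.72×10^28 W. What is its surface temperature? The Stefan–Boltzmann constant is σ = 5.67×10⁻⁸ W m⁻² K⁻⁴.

T ≈ 11600 K

From P = σAT⁴, T = (P / σA)^(1/4) = (5.72×10^28 / (5.67×10⁻⁸ × 5.56×10^19))^(1/4).
T = (1.81×10^16)^(1/4) = 11600 K.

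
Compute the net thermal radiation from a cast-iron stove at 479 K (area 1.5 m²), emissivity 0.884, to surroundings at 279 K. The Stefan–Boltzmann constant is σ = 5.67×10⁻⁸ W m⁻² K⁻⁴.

Q = εσA(T⁴ − T_s⁴). T⁴ − T_s⁴ = (479)⁴ − (279)⁴ = 5.26×10^10 − 6.06×10^9 = 4.66×10^10 K⁴.
Q = 0.884 × 5.67×10⁻⁸ × 1.50 × 4.66×10^10 = 3500 W.

Q ≈ 3500 W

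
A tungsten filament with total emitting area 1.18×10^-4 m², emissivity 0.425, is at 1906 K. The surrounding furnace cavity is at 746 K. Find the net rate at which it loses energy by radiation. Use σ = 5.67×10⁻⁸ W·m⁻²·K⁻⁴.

Q ≈ 36.6 W

Q = εσA(T⁴ − T_s⁴). T⁴ − T_s⁴ = (1906)⁴ − (746)⁴ = 1.32×10^13 − 3.10×10^11 = 1.29×10^13 K⁴.
Q = 0.425 × 5.67×10⁻⁸ × 1.18×10^-4 × 1.29×10^13 = 36.6 W.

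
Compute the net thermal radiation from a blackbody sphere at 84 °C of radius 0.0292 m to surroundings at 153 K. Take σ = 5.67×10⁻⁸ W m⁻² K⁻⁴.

A = 4πr² = 4π × (0.0292)² = 0.0107 m².
Convert: 84 °C = 357 K.
Q = σA(T⁴ − T_s⁴). T⁴ − T_s⁴ = (357)⁴ − (153)⁴ = 1.62×10^10 − 5.48×10^8 = 1.57×10^10 K⁴.
Q = 5.67×10⁻⁸ × 0.0107 × 1.57×10^10 = 9.54 W.

Q ≈ 9.54 W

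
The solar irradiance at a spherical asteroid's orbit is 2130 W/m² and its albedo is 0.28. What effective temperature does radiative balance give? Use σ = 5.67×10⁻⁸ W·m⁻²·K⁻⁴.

Power absorbed = (1−a)S·πR²; power emitted = 4πR²σT⁴. Equating and cancelling πR²:
T = ((1−a)S / 4σ)^(1/4) = (1530 / (4 × 5.67×10⁻⁸))^(1/4) = (6.76×10^9)^(1/4).
T = 287 K.

T ≈ 287 K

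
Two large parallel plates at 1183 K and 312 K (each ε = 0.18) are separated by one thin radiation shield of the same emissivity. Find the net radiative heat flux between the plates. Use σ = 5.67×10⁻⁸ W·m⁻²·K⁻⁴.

q ≈ 5460 W/m²

Each of the 2 gaps contributes resistance (2/ε − 1) = 2/0.18 − 1 = 10.11; total = 20.22.
q = σ(T₁⁴ − T₂⁴) / 20.22 = 5.67×10⁻⁸ × 1.95×10^12 / 20.22 = 5460 W/m².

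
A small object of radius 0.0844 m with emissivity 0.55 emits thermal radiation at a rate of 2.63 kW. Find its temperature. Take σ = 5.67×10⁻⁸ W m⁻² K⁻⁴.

T ≈ 985 K

A = 4πr² = 4π × (0.0844)² = 0.0895 m².
From P = εσAT⁴, T = (P / εσA)^(1/4) = (2630 / (0.55 × 5.67×10⁻⁸ × 0.0895))^(1/4).
T = (9.42×10^11)^(1/4) = 985 K.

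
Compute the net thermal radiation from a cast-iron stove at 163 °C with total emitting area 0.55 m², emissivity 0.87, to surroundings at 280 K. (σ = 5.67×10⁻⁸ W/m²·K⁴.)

Q ≈ 814 W

Convert: 163 °C = 436 K.
Q = εσA(T⁴ − T_s⁴). T⁴ − T_s⁴ = (436)⁴ − (280)⁴ = 3.61×10^10 − 6.15×10^9 = 3.00×10^10 K⁴.
Q = 0.87 × 5.67×10⁻⁸ × 0.550 × 3.00×10^10 = 814 W.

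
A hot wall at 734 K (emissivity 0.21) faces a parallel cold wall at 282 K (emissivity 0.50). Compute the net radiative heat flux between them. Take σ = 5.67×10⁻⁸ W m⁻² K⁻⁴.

For two large parallel gray plates, q = σ(T₁⁴ − T₂⁴) / (1/ε₁ + 1/ε₂ − 1).
1/ε₁ + 1/ε₂ − 1 = 1/0.21 + 1/0.50 − 1 = 5.762.
T₁⁴ − T₂⁴ = 2.90×10^11 − 6.32×10^9 = 2.84×10^11 K⁴.
q = 5.67×10⁻⁸ × 2.84×10^11 / 5.762 = 2790 W/m².

q ≈ 2790 W/m²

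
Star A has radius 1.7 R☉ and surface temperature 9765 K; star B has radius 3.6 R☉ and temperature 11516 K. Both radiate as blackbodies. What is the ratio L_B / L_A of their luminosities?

L_B/L_A ≈ 8.67

L = 4πR²σT⁴ ∝ R²T⁴, so L_B/L_A = (3.6/1.7)² × (11516/9765)⁴ = 4.48 × 1.93 = 8.67.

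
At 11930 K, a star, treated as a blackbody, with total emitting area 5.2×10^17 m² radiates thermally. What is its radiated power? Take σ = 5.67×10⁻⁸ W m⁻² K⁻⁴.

P = σAT⁴ = 5.67×10⁻⁸ × 5.20×10^17 × (11930)⁴ = 5.67×10⁻⁸ × 5.20×10^17 × 2.03×10^16.
P = 5.97×10^26 W.

P ≈ 5.97×10^26 W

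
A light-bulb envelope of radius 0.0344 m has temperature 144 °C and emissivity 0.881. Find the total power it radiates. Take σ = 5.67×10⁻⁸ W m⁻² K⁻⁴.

P ≈ 22.5 W

A = 4πr² = 4π × (0.0344)² = 0.0149 m².
144 °C = 417 K.
Stefan–Boltzmann: P = εσAT⁴ = 0.881 × 5.67×10⁻⁸ × 0.0149 × (417)⁴ = 0.881 × 5.67×10⁻⁸ × 0.0149 × 3.02×10^10.
P = 22.5 W.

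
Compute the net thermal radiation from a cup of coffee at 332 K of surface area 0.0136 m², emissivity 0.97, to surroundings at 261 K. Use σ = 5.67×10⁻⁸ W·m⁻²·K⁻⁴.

Q = εσA(T⁴ − T_s⁴). T⁴ − T_s⁴ = (332)⁴ − (261)⁴ = 1.21×10^10 − 4.64×10^9 = 7.51×10^9 K⁴.
Q = 0.97 × 5.67×10⁻⁸ × 0.0136 × 7.51×10^9 = 5.62 W.

Q ≈ 5.62 W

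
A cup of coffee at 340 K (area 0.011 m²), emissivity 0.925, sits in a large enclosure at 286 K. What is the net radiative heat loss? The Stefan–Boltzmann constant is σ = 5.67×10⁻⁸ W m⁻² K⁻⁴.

Q ≈ 3.85 W

Q = εσA(T⁴ − T_s⁴). T⁴ − T_s⁴ = (340)⁴ − (286)⁴ = 1.34×10^10 − 6.69×10^9 = 6.67×10^9 K⁴.
Q = 0.925 × 5.67×10⁻⁸ × 0.0110 × 6.67×10^9 = 3.85 W.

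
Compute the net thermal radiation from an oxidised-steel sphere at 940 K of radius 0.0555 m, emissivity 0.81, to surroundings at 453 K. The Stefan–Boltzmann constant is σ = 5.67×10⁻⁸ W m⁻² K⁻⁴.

Q ≈ 1310 W

A = 4πr² = 4π × (0.0555)² = 0.0387 m².
Q = εσA(T⁴ − T_s⁴). T⁴ − T_s⁴ = (940)⁴ − (453)⁴ = 7.81×10^11 − 4.21×10^10 = 7.39×10^11 K⁴.
Q = 0.81 × 5.67×10⁻⁸ × 0.0387 × 7.39×10^11 = 1310 W.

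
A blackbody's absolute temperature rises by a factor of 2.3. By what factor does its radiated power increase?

factor ≈ 28.0

P ∝ T⁴, so the power scales as (2.3)⁴ = 28.0.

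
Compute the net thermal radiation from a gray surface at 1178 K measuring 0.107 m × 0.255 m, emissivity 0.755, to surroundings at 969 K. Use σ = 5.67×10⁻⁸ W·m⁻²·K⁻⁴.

A = 0.107 × 0.255 = 0.0273 m².
Q = εσA(T⁴ − T_s⁴). T⁴ − T_s⁴ = (1178)⁴ − (969)⁴ = 1.93×10^12 − 8.82×10^11 = 1.04×10^12 K⁴.
Q = 0.755 × 5.67×10⁻⁸ × 0.0273 × 1.04×10^12 = 1220 W.

Q ≈ 1220 W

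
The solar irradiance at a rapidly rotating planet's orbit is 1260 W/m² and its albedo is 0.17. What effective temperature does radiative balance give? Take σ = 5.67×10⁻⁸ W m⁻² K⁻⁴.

T ≈ 261 K

Power absorbed = (1−a)S·πR²; power emitted = 4πR²σT⁴. Equating and cancelling πR²:
T = ((1−a)S / 4σ)^(1/4) = (1050 / (4 × 5.67×10⁻⁸))^(1/4) = (4.61×10^9)^(1/4).
T = 261 K.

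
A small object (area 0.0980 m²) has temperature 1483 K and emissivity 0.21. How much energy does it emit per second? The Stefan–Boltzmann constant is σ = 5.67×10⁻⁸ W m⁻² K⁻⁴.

P = εσAT⁴ = 0.21 × 5.67×10⁻⁸ × 0.0980 × (1483)⁴ = 0.21 × 5.67×10⁻⁸ × 0.0980 × 4.84×10^12.
P = 5640 W.

P ≈ 5640 W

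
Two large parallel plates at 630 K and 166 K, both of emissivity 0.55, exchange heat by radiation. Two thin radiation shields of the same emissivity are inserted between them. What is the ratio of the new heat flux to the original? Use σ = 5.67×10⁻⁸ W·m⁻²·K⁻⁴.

With N identical shields there are N+1 = 3 gaps in series, each with the same radiative resistance, so the flux falls to 1/(N+1) of its unshielded value.

ratio ≈ 0.333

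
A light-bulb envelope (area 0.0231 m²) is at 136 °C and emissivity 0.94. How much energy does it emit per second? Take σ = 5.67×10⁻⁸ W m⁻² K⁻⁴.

136 °C = 409 K.
P = εσAT⁴ = 0.94 × 5.67×10⁻⁸ × 0.0231 × (409)⁴ = 0.94 × 5.67×10⁻⁸ × 0.0231 × 2.80×10^10.
P = 34.5 W.

P ≈ 34.5 W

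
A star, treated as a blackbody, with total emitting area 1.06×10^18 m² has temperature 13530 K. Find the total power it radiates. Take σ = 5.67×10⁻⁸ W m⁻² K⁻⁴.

P = σAT⁴ = 5.67×10⁻⁸ × 1.06×10^18 × (13530)⁴ = 5.67×10⁻⁸ × 1.06×10^18 × 3.35×10^16.
P = 2.01×10^27 W.

P ≈ 2.01×10^27 W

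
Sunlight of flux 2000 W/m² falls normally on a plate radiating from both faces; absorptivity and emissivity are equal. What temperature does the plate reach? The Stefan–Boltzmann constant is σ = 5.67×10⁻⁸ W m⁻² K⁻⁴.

T ≈ 364 K

Absorbed flux αS = emitted flux 2εσT⁴ per unit area; with α = ε this gives T = (S/2σ)^(1/4).
T = (2000 / (2 × 5.67×10⁻⁸))^(1/4) = (1.76×10^10)^(1/4).
T = 364 K.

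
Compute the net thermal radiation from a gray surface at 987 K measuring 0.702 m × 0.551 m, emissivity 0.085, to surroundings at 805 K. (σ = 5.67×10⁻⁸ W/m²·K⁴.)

Q ≈ 986 W

A = 0.702 × 0.551 = 0.387 m².
Q = εσA(T⁴ − T_s⁴). T⁴ − T_s⁴ = (987)⁴ − (805)⁴ = 9.49×10^11 − 4.20×10^11 = 5.29×10^11 K⁴.
Q = 0.085 × 5.67×10⁻⁸ × 0.387 × 5.29×10^11 = 986 W.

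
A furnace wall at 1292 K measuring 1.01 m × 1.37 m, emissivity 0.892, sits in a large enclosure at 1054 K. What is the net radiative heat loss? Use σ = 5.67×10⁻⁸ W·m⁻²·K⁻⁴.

A = 1.01 × 1.37 = 1.38 m².
Q = εσA(T⁴ − T_s⁴). T⁴ − T_s⁴ = (1292)⁴ − (1054)⁴ = 2.79×10^12 − 1.23×10^12 = 1.55×10^12 K⁴.
Q = 0.892 × 5.67×10⁻⁸ × 1.38 × 1.55×10^12 = 1.09×10^5 W.

Q ≈ 1.09×10^5 W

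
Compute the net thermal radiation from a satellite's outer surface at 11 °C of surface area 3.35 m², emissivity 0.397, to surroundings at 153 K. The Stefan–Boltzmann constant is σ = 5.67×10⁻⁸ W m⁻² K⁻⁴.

Q ≈ 449 W

Convert: 11 °C = 284 K.
Q = εσA(T⁴ − T_s⁴). T⁴ − T_s⁴ = (284)⁴ − (153)⁴ = 6.51×10^9 − 5.48×10^8 = 5.96×10^9 K⁴.
Q = 0.397 × 5.67×10⁻⁸ × 3.35 × 5.96×10^9 = 449 W.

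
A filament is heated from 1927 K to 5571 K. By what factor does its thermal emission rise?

ratio ≈ 69.9

P ∝ T⁴, so the ratio is (5571/1927)⁴ = (2.891)⁴ = 69.9.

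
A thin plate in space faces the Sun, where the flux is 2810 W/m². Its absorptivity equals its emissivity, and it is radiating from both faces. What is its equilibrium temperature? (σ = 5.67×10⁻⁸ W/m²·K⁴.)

Absorbed flux αS = emitted flux 2εσT⁴ per unit area; with α = ε this gives T = (S/2σ)^(1/4).
T = (2810 / (2 × 5.67×10⁻⁸))^(1/4) = (2.48×10^10)^(1/4).
T = 397 K.

T ≈ 397 K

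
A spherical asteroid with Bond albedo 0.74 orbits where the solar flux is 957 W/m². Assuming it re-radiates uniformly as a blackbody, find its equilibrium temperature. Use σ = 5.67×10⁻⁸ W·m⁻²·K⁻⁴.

Power absorbed = (1−a)S·πR²; power emitted = 4πR²σT⁴. Equating and cancelling πR²:
T = ((1−a)S / 4σ)^(1/4) = (249 / (4 × 5.67×10⁻⁸))^(1/4) = (1.10×10^9)^(1/4).
T = 182 K.

T ≈ 182 K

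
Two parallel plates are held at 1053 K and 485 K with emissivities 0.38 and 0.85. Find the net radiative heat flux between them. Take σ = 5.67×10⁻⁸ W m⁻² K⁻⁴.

q ≈ 23700 W/m²

For two large parallel gray plates, q = σ(T₁⁴ − T₂⁴) / (1/ε₁ + 1/ε₂ − 1).
1/ε₁ + 1/ε₂ − 1 = 1/0.38 + 1/0.85 − 1 = 2.808.
T₁⁴ − T₂⁴ = 1.23×10^12 − 5.53×10^10 = 1.17×10^12 K⁴.
q = 5.67×10⁻⁸ × 1.17×10^12 / 2.808 = 23700 W/m².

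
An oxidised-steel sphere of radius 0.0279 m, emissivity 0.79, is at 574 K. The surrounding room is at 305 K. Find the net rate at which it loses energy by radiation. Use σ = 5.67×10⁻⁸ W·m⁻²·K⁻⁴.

A = 4πr² = 4π × (0.0279)² = 9.78×10^-3 m².
Q = εσA(T⁴ − T_s⁴). T⁴ − T_s⁴ = (574)⁴ − (305)⁴ = 1.09×10^11 − 8.65×10^9 = 9.99×10^10 K⁴.
Q = 0.79 × 5.67×10⁻⁸ × 9.78×10^-3 × 9.99×10^10 = 43.8 W.

Q ≈ 43.8 W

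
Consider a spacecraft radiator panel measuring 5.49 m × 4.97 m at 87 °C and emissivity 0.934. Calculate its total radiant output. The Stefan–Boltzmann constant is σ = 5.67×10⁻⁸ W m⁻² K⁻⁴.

A = 5.49 × 4.97 = 27.3 m².
87 °C = 360 K.
P = εσAT⁴ = 0.934 × 5.67×10⁻⁸ × 27.3 × (360)⁴ = 0.934 × 5.67×10⁻⁸ × 27.3 × 1.68×10^10.
P = 24300 W.

P ≈ 24300 W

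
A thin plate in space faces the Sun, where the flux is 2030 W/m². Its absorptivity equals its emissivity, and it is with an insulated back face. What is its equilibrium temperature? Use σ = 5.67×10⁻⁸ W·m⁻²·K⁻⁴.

T ≈ 435 K

Absorbed flux αS = emitted flux εσT⁴ (one radiating face); with α = ε, T = (S/σ)^(1/4).
T = (2030 / 5.67×10⁻⁸)^(1/4) = (3.58×10^10)^(1/4).
T = 435 K.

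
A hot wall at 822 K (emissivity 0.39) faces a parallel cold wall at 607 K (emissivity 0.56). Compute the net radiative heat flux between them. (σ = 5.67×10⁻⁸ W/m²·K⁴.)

For two large parallel gray plates, q = σ(T₁⁴ − T₂⁴) / (1/ε₁ + 1/ε₂ − 1).
1/ε₁ + 1/ε₂ − 1 = 1/0.39 + 1/0.56 − 1 = 3.350.
T₁⁴ − T₂⁴ = 4.57×10^11 − 1.36×10^11 = 3.21×10^11 K⁴.
q = 5.67×10⁻⁸ × 3.21×10^11 / 3.350 = 5430 W/m².

q ≈ 5430 W/m²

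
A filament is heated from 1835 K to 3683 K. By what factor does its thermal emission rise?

ratio ≈ 16.2

P ∝ T⁴, so the ratio is (3683/1835)⁴ = (2.007)⁴ = 16.2.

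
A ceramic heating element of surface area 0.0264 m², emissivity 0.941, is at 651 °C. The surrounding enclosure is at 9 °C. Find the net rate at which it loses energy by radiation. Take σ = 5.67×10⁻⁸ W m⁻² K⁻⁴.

Convert: 651 °C = 924 K; 9 °C = 282 K.
Q = εσA(T⁴ − T_s⁴). T⁴ − T_s⁴ = (924)⁴ − (282)⁴ = 7.29×10^11 − 6.32×10^9 = 7.23×10^11 K⁴.
Q = 0.941 × 5.67×10⁻⁸ × 0.0264 × 7.23×10^11 = 1020 W.

Q ≈ 1020 W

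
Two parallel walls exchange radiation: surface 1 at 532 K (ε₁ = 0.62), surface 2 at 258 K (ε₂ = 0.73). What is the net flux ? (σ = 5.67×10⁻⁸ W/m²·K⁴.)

q ≈ 2160 W/m²

For two large parallel gray plates, q = σ(T₁⁴ − T₂⁴) / (1/ε₁ + 1/ε₂ − 1).
1/ε₁ + 1/ε₂ − 1 = 1/0.62 + 1/0.73 − 1 = 1.983.
T₁⁴ − T₂⁴ = 8.01×10^10 − 4.43×10^9 = 7.57×10^10 K⁴.
q = 5.67×10⁻⁸ × 7.57×10^10 / 1.983 = 2160 W/m².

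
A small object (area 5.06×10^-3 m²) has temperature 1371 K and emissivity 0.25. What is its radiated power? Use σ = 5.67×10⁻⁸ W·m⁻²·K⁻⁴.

P = εσAT⁴ = 0.25 × 5.67×10⁻⁸ × 5.06×10^-3 × (1371)⁴ = 0.25 × 5.67×10⁻⁸ × 5.06×10^-3 × 3.53×10^12.
P = 253 W.

P ≈ 253 W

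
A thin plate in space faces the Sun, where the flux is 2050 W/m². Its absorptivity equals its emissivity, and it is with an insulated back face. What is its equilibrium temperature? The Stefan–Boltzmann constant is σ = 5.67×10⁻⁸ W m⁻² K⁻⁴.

Absorbed flux αS = emitted flux εσT⁴ (one radiating face); with α = ε, T = (S/σ)^(1/4).
T = (2050 / 5.67×10⁻⁸)^(1/4) = (3.62×10^10)^(1/4).
T = 436 K.

T ≈ 436 K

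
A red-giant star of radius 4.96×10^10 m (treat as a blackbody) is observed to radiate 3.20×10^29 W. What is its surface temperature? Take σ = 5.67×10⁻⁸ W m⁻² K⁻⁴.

A = 4πr² = 4π × (4.96×10^10)² = 3.09×10^22 m².
From P = σAT⁴, T = (P / σA)^(1/4) = (3.20×10^29 / (5.67×10⁻⁸ × 3.09×10^22))^(1/4).
T = (1.83×10^14)^(1/4) = 3680 K.

T ≈ 3680 K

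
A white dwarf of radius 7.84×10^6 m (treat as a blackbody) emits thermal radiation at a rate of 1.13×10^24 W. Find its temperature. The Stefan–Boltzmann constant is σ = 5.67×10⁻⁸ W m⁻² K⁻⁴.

A = 4πr² = 4π × (7.84×10^6)² = 7.72×10^14 m².
From P = σAT⁴, T = (P / σA)^(1/4) = (1.13×10^24 / (5.67×10⁻⁸ × 7.72×10^14))^(1/4).
T = (2.58×10^16)^(1/4) = 12700 K.

T ≈ 12700 K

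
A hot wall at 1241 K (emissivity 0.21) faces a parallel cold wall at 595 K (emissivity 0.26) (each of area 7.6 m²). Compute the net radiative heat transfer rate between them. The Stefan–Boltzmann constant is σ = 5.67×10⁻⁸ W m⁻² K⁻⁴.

For two large parallel gray plates, q = σ(T₁⁴ − T₂⁴) / (1/ε₁ + 1/ε₂ − 1).
1/ε₁ + 1/ε₂ − 1 = 1/0.21 + 1/0.26 − 1 = 7.608.
T₁⁴ − T₂⁴ = 2.37×10^12 − 1.25×10^11 = 2.25×10^12 K⁴.
q = 5.67×10⁻⁸ × 2.25×10^12 / 7.608 = 16700 W/m².
Q = q·A = 16700 × 7.6 = 1.27×10^5 W.

Q ≈ 1.27×10^5 W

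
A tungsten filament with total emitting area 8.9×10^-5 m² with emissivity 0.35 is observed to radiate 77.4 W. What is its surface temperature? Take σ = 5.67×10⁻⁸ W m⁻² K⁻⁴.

From P = εσAT⁴, T = (P / εσA)^(1/4) = (77.4 / (0.35 × 5.67×10⁻⁸ × 8.90×10^-5))^(1/4).
T = (4.38×10^13)^(1/4) = 2570 K.

T ≈ 2570 K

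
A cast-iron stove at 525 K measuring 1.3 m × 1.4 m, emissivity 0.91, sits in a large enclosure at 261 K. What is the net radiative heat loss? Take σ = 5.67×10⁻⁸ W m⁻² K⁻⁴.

A = 1.3 × 1.4 = 1.82 m².
Q = εσA(T⁴ − T_s⁴). T⁴ − T_s⁴ = (525)⁴ − (261)⁴ = 7.60×10^10 − 4.64×10^9 = 7.13×10^10 K⁴.
Q = 0.91 × 5.67×10⁻⁸ × 1.82 × 7.13×10^10 = 6700 W.

Q ≈ 6700 W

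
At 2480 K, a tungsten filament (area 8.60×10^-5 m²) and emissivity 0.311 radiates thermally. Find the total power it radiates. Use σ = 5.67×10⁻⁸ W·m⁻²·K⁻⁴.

P = εσAT⁴ = 0.311 × 5.67×10⁻⁸ × 8.60×10^-5 × (2480)⁴ = 0.311 × 5.67×10⁻⁸ × 8.60×10^-5 × 3.78×10^13.
P = 57.4 W.

P ≈ 57.4 W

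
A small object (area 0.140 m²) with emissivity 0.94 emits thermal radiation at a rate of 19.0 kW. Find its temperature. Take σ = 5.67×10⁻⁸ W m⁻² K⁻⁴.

T ≈ 1260 K

From P = εσAT⁴, T = (P / εσA)^(1/4) = (19000 / (0.94 × 5.67×10⁻⁸ × 0.140))^(1/4).
T = (2.55×10^12)^(1/4) = 1260 K.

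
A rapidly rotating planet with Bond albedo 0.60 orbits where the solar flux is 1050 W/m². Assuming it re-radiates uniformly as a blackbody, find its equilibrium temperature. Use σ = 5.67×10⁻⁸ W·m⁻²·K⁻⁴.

T ≈ 207 K

Power absorbed = (1−a)S·πR²; power emitted = 4πR²σT⁴. Equating and cancelling πR²:
T = ((1−a)S / 4σ)^(1/4) = (420 / (4 × 5.67×10⁻⁸))^(1/4) = (1.85×10^9)^(1/4).
T = 207 K.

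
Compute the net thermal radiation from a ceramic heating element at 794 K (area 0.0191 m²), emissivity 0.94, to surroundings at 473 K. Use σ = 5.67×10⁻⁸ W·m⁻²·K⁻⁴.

Q ≈ 354 W

Q = εσA(T⁴ − T_s⁴). T⁴ − T_s⁴ = (794)⁴ − (473)⁴ = 3.97×10^11 − 5.01×10^10 = 3.47×10^11 K⁴.
Q = 0.94 × 5.67×10⁻⁸ × 0.0191 × 3.47×10^11 = 354 W.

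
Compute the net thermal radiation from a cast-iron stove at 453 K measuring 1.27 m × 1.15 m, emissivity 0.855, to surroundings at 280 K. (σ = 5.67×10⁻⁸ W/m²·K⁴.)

A = 1.27 × 1.15 = 1.46 m².
Q = εσA(T⁴ − T_s⁴). T⁴ − T_s⁴ = (453)⁴ − (280)⁴ = 4.21×10^10 − 6.15×10^9 = 3.60×10^10 K⁴.
Q = 0.855 × 5.67×10⁻⁸ × 1.46 × 3.60×10^10 = 2550 W.

Q ≈ 2550 W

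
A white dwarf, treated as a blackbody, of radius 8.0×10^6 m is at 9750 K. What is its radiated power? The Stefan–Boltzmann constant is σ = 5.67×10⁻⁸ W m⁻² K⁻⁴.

P ≈ 4.12×10^23 W

A = 4πr² = 4π × (8.0×10^6)² = 8.04×10^14 m².
P = σAT⁴ = 5.67×10⁻⁸ × 8.04×10^14 × (9750)⁴ = 5.67×10⁻⁸ × 8.04×10^14 × 9.04×10^15.
P = 4.12×10^23 W.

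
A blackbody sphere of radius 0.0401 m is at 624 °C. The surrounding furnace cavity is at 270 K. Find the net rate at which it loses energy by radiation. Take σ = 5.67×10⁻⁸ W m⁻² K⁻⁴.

Q ≈ 736 W

A = 4πr² = 4π × (0.0401)² = 0.0202 m².
Convert: 624 °C = 897 K.
Q = σA(T⁴ − T_s⁴). T⁴ − T_s⁴ = (897)⁴ − (270)⁴ = 6.47×10^11 − 5.31×10^9 = 6.42×10^11 K⁴.
Q = 5.67×10⁻⁸ × 0.0202 × 6.42×10^11 = 736 W.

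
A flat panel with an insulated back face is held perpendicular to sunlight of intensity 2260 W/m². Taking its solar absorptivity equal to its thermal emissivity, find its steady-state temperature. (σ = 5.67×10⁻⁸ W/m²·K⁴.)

T ≈ 447 K

Absorbed flux αS = emitted flux εσT⁴ (one radiating face); with α = ε, T = (S/σ)^(1/4).
T = (2260 / 5.67×10⁻⁸)^(1/4) = (3.99×10^10)^(1/4).
T = 447 K.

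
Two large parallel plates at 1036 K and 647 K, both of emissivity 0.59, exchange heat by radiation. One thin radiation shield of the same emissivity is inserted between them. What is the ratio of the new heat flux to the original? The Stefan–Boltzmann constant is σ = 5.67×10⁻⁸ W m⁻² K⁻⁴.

With N identical shields there are N+1 = 2 gaps in series, each with the same radiative resistance, so the flux falls to 1/(N+1) of its unshielded value.

ratio ≈ 0.500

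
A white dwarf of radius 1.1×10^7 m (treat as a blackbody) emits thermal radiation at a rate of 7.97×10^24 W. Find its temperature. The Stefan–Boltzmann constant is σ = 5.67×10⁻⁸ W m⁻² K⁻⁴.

T ≈ 17400 K

A = 4πr² = 4π × (1.1×10^7)² = 1.52×10^15 m².
From P = σAT⁴, T = (P / σA)^(1/4) = (7.97×10^24 / (5.67×10⁻⁸ × 1.52×10^15))^(1/4).
T = (9.24×10^16)^(1/4) = 17400 K.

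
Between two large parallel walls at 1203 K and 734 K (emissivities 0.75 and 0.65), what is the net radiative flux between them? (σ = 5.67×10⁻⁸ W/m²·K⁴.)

For two large parallel gray plates, q = σ(T₁⁴ − T₂⁴) / (1/ε₁ + 1/ε₂ − 1).
1/ε₁ + 1/ε₂ − 1 = 1/0.75 + 1/0.65 − 1 = 1.872.
T₁⁴ − T₂⁴ = 2.09×10^12 − 2.90×10^11 = 1.80×10^12 K⁴.
q = 5.67×10⁻⁸ × 1.80×10^12 / 1.872 = 54700 W/m².

q ≈ 54700 W/m²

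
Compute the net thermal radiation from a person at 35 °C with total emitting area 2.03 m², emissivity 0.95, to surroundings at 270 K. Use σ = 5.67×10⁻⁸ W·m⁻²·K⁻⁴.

Q ≈ 403 W

Convert: 35 °C = 308 K.
Q = εσA(T⁴ − T_s⁴). T⁴ − T_s⁴ = (308)⁴ − (270)⁴ = 9.00×10^9 − 5.31×10^9 = 3.68×10^9 K⁴.
Q = 0.95 × 5.67×10⁻⁸ × 2.03 × 3.68×10^9 = 403 W.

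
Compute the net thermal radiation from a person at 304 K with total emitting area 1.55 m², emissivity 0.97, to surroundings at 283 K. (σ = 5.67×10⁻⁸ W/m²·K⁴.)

Q ≈ 181 W

Q = εσA(T⁴ − T_s⁴). T⁴ − T_s⁴ = (304)⁴ − (283)⁴ = 8.54×10^9 − 6.41×10^9 = 2.13×10^9 K⁴.
Q = 0.97 × 5.67×10⁻⁸ × 1.55 × 2.13×10^9 = 181 W.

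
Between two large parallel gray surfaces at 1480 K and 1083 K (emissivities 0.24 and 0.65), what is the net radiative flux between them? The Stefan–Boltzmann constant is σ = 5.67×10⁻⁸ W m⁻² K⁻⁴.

For two large parallel gray plates, q = σ(T₁⁴ − T₂⁴) / (1/ε₁ + 1/ε₂ − 1).
1/ε₁ + 1/ε₂ − 1 = 1/0.24 + 1/0.65 − 1 = 4.705.
T₁⁴ − T₂⁴ = 4.80×10^12 − 1.38×10^12 = 3.42×10^12 K⁴.
q = 5.67×10⁻⁸ × 3.42×10^12 / 4.705 = 41200 W/m².

q ≈ 41200 W/m²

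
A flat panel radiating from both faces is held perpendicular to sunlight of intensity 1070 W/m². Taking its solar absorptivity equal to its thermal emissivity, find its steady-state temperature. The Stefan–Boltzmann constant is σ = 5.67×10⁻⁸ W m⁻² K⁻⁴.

Absorbed flux αS = emitted flux 2εσT⁴ per unit area; with α = ε this gives T = (S/2σ)^(1/4).
T = (1070 / (2 × 5.67×10⁻⁸))^(1/4) = (9.44×10^9)^(1/4).
T = 312 K.

T ≈ 312 K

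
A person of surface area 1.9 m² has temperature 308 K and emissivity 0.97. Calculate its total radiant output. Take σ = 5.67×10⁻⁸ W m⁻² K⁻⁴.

Stefan–Boltzmann: P = εσAT⁴ = 0.97 × 5.67×10⁻⁸ × 1.90 × (308)⁴ = 0.97 × 5.67×10⁻⁸ × 1.90 × 9.00×10^9.
P = 940 W.

P ≈ 940 W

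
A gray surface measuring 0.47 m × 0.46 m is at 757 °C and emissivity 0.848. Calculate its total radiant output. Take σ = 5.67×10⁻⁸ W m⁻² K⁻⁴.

A = 0.47 × 0.46 = 0.216 m².
757 °C = 1030 K.
P = εσAT⁴ = 0.848 × 5.67×10⁻⁸ × 0.216 × (1030)⁴ = 0.848 × 5.67×10⁻⁸ × 0.216 × 1.13×10^12.
P = 11700 W.

P ≈ 11700 W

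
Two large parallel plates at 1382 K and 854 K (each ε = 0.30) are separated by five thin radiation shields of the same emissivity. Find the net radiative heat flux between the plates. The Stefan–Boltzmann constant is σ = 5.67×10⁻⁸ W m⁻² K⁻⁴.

Each of the 6 gaps contributes resistance (2/ε − 1) = 2/0.30 − 1 = 5.667; total = 34.00.
q = σ(T₁⁴ − T₂⁴) / 34.00 = 5.67×10⁻⁸ × 3.12×10^12 / 34.00 = 5200 W/m².

q ≈ 5200 W/m²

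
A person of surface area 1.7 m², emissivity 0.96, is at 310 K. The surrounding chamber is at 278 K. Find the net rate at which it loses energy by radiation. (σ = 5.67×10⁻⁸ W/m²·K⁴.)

Q = εσA(T⁴ − T_s⁴). T⁴ − T_s⁴ = (310)⁴ − (278)⁴ = 9.24×10^9 − 5.97×10^9 = 3.26×10^9 K⁴.
Q = 0.96 × 5.67×10⁻⁸ × 1.70 × 3.26×10^9 = 302 W.

Q ≈ 302 W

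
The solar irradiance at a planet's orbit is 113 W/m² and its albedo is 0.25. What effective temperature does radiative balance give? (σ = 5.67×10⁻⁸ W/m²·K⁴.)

Power absorbed = (1−a)S·πR²; power emitted = 4πR²σT⁴. Equating and cancelling πR²:
T = ((1−a)S / 4σ)^(1/4) = (84.8 / (4 × 5.67×10⁻⁸))^(1/4) = (3.74×10^8)^(1/4).
T = 139 K.

T ≈ 139 K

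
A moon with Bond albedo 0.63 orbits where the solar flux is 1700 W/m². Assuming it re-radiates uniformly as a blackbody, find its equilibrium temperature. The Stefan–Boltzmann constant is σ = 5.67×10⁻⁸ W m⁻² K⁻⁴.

T ≈ 229 K

Power absorbed = (1−a)S·πR²; power emitted = 4πR²σT⁴. Equating and cancelling πR²:
T = ((1−a)S / 4σ)^(1/4) = (629 / (4 × 5.67×10⁻⁸))^(1/4) = (2.77×10^9)^(1/4).
T = 229 K.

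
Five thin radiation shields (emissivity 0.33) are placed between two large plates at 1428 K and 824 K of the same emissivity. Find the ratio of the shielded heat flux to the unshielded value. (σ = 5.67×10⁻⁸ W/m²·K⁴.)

With N identical shields there are N+1 = 6 gaps in series, each with the same radiative resistance, so the flux falls to 1/(N+1) of its unshielded value.

ratio ≈ 0.167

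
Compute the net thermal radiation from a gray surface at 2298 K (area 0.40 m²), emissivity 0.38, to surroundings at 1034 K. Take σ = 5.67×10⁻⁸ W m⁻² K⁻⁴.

Q = εσA(T⁴ − T_s⁴). T⁴ − T_s⁴ = (2298)⁴ − (1034)⁴ = 2.79×10^13 − 1.14×10^12 = 2.67×10^13 K⁴.
Q = 0.38 × 5.67×10⁻⁸ × 0.400 × 2.67×10^13 = 2.30×10^5 W.

Q ≈ 2.30×10^5 W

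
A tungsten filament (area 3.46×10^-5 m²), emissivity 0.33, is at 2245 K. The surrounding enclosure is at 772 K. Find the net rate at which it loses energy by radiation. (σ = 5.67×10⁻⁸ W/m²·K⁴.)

Q ≈ 16.2 W

Q = εσA(T⁴ − T_s⁴). T⁴ − T_s⁴ = (2245)⁴ − (772)⁴ = 2.54×10^13 − 3.55×10^11 = 2.50×10^13 K⁴.
Q = 0.33 × 5.67×10⁻⁸ × 3.46×10^-5 × 2.50×10^13 = 16.2 W.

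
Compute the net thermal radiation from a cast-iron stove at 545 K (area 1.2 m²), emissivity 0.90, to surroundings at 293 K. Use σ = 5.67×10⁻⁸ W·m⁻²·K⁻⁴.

Q ≈ 4950 W

Q = εσA(T⁴ − T_s⁴). T⁴ − T_s⁴ = (545)⁴ − (293)⁴ = 8.82×10^10 − 7.37×10^9 = 8.09×10^10 K⁴.
Q = 0.90 × 5.67×10⁻⁸ × 1.20 × 8.09×10^10 = 4950 W.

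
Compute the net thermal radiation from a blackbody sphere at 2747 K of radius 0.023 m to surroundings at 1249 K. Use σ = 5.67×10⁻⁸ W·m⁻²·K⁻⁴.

A = 4πr² = 4π × (0.023)² = 6.65×10^-3 m².
Q = σA(T⁴ − T_s⁴). T⁴ − T_s⁴ = (2747)⁴ − (1249)⁴ = 5.69×10^13 − 2.43×10^12 = 5.45×10^13 K⁴.
Q = 5.67×10⁻⁸ × 6.65×10^-3 × 5.45×10^13 = 20500 W.

Q ≈ 20500 W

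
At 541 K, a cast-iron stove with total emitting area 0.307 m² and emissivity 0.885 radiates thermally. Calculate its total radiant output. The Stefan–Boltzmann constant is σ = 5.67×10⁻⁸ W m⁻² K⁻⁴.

P ≈ 1320 W

P = εσAT⁴ = 0.885 × 5.67×10⁻⁸ × 0.307 × (541)⁴ = 0.885 × 5.67×10⁻⁸ × 0.307 × 8.57×10^10.
P = 1320 W.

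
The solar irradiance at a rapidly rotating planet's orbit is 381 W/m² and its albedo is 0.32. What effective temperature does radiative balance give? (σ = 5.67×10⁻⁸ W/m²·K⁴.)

Power absorbed = (1−a)S·πR²; power emitted = 4πR²σT⁴. Equating and cancelling πR²:
T = ((1−a)S / 4σ)^(1/4) = (259 / (4 × 5.67×10⁻⁸))^(1/4) = (1.14×10^9)^(1/4).
T = 184 K.

T ≈ 184 K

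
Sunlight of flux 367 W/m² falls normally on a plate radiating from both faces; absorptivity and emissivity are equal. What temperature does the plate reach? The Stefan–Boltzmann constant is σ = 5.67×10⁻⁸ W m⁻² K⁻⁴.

Absorbed flux αS = emitted flux 2εσT⁴ per unit area; with α = ε this gives T = (S/2σ)^(1/4).
T = (367 / (2 × 5.67×10⁻⁸))^(1/4) = (3.24×10^9)^(1/4).
T = 239 K.

T ≈ 239 K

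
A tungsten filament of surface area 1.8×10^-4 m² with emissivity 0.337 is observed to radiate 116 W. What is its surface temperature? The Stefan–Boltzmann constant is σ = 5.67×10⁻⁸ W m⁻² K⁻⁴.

From P = εσAT⁴, T = (P / εσA)^(1/4) = (116 / (0.337 × 5.67×10⁻⁸ × 1.80×10^-4))^(1/4).
T = (3.37×10^13)^(1/4) = 2410 K.

T ≈ 2410 K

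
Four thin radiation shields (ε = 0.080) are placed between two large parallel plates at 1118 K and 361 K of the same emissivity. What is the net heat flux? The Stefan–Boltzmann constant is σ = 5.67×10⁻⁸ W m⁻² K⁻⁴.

Each of the 5 gaps contributes resistance (2/ε − 1) = 2/0.080 − 1 = 24.00; total = 120.0.
q = σ(T₁⁴ − T₂⁴) / 120.0 = 5.67×10⁻⁸ × 1.55×10^12 / 120.0 = 730 W/m².

q ≈ 730 W/m²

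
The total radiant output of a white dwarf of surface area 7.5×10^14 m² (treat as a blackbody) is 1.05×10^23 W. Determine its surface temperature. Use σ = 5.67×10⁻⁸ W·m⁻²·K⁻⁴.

T ≈ 7050 K

From P = σAT⁴, T = (P / σA)^(1/4) = (1.05×10^23 / (5.67×10⁻⁸ × 7.50×10^14))^(1/4).
T = (2.47×10^15)^(1/4) = 7050 K.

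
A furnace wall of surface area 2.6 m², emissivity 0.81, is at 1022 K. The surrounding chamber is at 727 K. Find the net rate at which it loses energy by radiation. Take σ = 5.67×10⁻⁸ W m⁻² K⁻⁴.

Q = εσA(T⁴ − T_s⁴). T⁴ − T_s⁴ = (1022)⁴ − (727)⁴ = 1.09×10^12 − 2.79×10^11 = 8.12×10^11 K⁴.
Q = 0.81 × 5.67×10⁻⁸ × 2.60 × 8.12×10^11 = 96900 W.

Q ≈ 96900 W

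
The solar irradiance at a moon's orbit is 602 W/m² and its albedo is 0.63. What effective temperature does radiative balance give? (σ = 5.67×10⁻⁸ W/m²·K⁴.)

Power absorbed = (1−a)S·πR²; power emitted = 4πR²σT⁴. Equating and cancelling πR²:
T = ((1−a)S / 4σ)^(1/4) = (223 / (4 × 5.67×10⁻⁸))^(1/4) = (9.82×10^8)^(1/4).
T = 177 K.

T ≈ 177 K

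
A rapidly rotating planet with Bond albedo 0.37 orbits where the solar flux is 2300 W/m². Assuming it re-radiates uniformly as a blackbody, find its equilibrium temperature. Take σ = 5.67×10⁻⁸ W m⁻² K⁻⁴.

T ≈ 283 K

Power absorbed = (1−a)S·πR²; power emitted = 4πR²σT⁴. Equating and cancelling πR²:
T = ((1−a)S / 4σ)^(1/4) = (1450 / (4 × 5.67×10⁻⁸))^(1/4) = (6.39×10^9)^(1/4).
T = 283 K.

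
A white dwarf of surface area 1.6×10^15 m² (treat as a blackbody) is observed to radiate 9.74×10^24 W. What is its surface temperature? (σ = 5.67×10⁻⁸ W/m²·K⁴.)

T ≈ 18100 K

From P = σAT⁴, T = (P / σA)^(1/4) = (9.74×10^24 / (5.67×10⁻⁸ × 1.60×10^15))^(1/4).
T = (1.07×10^17)^(1/4) = 18100 K.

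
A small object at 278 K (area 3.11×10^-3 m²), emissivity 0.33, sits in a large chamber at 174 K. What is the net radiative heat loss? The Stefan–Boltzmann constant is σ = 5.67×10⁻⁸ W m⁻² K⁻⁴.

Q = εσA(T⁴ − T_s⁴). T⁴ − T_s⁴ = (278)⁴ − (174)⁴ = 5.97×10^9 − 9.17×10^8 = 5.06×10^9 K⁴.
Q = 0.33 × 5.67×10⁻⁸ × 3.11×10^-3 × 5.06×10^9 = 0.294 W.

Q ≈ 0.294 W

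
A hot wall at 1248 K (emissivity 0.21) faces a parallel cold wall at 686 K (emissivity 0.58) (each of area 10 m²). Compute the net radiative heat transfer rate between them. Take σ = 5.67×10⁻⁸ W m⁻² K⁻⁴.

For two large parallel gray plates, q = σ(T₁⁴ − T₂⁴) / (1/ε₁ + 1/ε₂ − 1).
1/ε₁ + 1/ε₂ − 1 = 1/0.21 + 1/0.58 − 1 = 5.486.
T₁⁴ − T₂⁴ = 2.43×10^12 − 2.21×10^11 = 2.20×10^12 K⁴.
q = 5.67×10⁻⁸ × 2.20×10^12 / 5.486 = 22800 W/m².
Q = q·A = 22800 × 10 = 2.28×10^5 W.

Q ≈ 2.28×10^5 W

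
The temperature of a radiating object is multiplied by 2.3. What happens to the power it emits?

P ∝ T⁴, so the power scales as (2.3)⁴ = 28.0.

factor ≈ 28.0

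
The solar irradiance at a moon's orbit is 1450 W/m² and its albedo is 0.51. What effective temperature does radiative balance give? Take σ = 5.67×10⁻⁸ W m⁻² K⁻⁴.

T ≈ 237 K

Power absorbed = (1−a)S·πR²; power emitted = 4πR²σT⁴. Equating and cancelling πR²:
T = ((1−a)S / 4σ)^(1/4) = (710 / (4 × 5.67×10⁻⁸))^(1/4) = (3.13×10^9)^(1/4).
T = 237 K.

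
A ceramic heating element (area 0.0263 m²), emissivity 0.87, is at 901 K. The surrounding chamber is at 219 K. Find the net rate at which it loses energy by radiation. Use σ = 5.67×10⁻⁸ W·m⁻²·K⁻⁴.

Q ≈ 852 W

Q = εσA(T⁴ − T_s⁴). T⁴ − T_s⁴ = (901)⁴ − (219)⁴ = 6.59×10^11 − 2.30×10^9 = 6.57×10^11 K⁴.
Q = 0.87 × 5.67×10⁻⁸ × 0.0263 × 6.57×10^11 = 852 W.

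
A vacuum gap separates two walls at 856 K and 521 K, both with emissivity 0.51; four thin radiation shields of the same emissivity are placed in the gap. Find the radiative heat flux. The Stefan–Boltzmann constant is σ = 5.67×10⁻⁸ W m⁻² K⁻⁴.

q ≈ 1800 W/m²

Each of the 5 gaps contributes resistance (2/ε − 1) = 2/0.51 − 1 = 2.922; total = 14.61.
q = σ(T₁⁴ − T₂⁴) / 14.61 = 5.67×10⁻⁸ × 4.63×10^11 / 14.61 = 1800 W/m².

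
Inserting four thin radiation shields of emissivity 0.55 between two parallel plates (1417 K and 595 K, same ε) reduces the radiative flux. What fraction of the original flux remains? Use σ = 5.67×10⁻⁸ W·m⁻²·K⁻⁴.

With N identical shields there are N+1 = 5 gaps in series, each with the same radiative resistance, so the flux falls to 1/(N+1) of its unshielded value.

ratio ≈ 0.200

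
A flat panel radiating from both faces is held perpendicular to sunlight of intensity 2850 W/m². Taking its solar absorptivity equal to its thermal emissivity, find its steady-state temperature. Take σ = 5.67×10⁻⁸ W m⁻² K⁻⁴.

T ≈ 398 K

Absorbed flux αS = emitted flux 2εσT⁴ per unit area; with α = ε this gives T = (S/2σ)^(1/4).
T = (2850 / (2 × 5.67×10⁻⁸))^(1/4) = (2.51×10^10)^(1/4).
T = 398 K.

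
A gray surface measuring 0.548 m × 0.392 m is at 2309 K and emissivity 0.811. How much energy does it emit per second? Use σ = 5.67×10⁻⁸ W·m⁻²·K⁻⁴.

P ≈ 2.81×10^5 W

A = 0.548 × 0.392 = 0.215 m².
Stefan–Boltzmann: P = εσAT⁴ = 0.811 × 5.67×10⁻⁸ × 0.215 × (2309)⁴ = 0.811 × 5.67×10⁻⁸ × 0.215 × 2.84×10^13.
P = 2.81×10^5 W.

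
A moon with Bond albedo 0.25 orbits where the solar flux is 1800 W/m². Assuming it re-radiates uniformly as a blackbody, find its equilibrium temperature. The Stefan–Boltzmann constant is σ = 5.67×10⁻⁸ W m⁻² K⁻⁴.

T ≈ 278 K

Power absorbed = (1−a)S·πR²; power emitted = 4πR²σT⁴. Equating and cancelling πR²:
T = ((1−a)S / 4σ)^(1/4) = (1350 / (4 × 5.67×10⁻⁸))^(1/4) = (5.95×10^9)^(1/4).
T = 278 K.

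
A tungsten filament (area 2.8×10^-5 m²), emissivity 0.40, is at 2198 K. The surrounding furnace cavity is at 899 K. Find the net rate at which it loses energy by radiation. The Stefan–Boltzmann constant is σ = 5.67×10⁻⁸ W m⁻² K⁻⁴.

Q = εσA(T⁴ − T_s⁴). T⁴ − T_s⁴ = (2198)⁴ − (899)⁴ = 2.33×10^13 − 6.53×10^11 = 2.27×10^13 K⁴.
Q = 0.40 × 5.67×10⁻⁸ × 2.80×10^-5 × 2.27×10^13 = 14.4 W.

Q ≈ 14.4 W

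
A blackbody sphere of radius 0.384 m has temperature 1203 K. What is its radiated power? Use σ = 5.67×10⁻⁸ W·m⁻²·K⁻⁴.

A = 4πr² = 4π × (0.384)² = 1.85 m².
P = σAT⁴ = 5.67×10⁻⁸ × 1.85 × (1203)⁴ = 5.67×10⁻⁸ × 1.85 × 2.09×10^12.
P = 2.20×10^5 W.

P ≈ 2.20×10^5 W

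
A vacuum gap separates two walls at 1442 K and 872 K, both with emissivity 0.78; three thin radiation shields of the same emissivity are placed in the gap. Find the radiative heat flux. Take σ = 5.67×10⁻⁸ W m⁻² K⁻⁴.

Each of the 4 gaps contributes resistance (2/ε − 1) = 2/0.78 − 1 = 1.564; total = 6.256.
q = σ(T₁⁴ − T₂⁴) / 6.256 = 5.67×10⁻⁸ × 3.75×10^12 / 6.256 = 33900 W/m².

q ≈ 33900 W/m²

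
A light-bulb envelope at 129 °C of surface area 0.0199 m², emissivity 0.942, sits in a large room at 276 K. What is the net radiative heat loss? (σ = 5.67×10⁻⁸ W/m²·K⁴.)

Convert: 129 °C = 402 K.
Q = εσA(T⁴ − T_s⁴). T⁴ − T_s⁴ = (402)⁴ − (276)⁴ = 2.61×10^10 − 5.80×10^9 = 2.03×10^10 K⁴.
Q = 0.942 × 5.67×10⁻⁸ × 0.0199 × 2.03×10^10 = 21.6 W.

Q ≈ 21.6 W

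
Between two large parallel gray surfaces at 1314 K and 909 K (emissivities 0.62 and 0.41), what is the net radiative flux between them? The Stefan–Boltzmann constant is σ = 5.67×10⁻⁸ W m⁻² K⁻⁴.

q ≈ 42700 W/m²

For two large parallel gray plates, q = σ(T₁⁴ − T₂⁴) / (1/ε₁ + 1/ε₂ − 1).
1/ε₁ + 1/ε₂ − 1 = 1/0.62 + 1/0.41 − 1 = 3.052.
T₁⁴ − T₂⁴ = 2.98×10^12 − 6.83×10^11 = 2.30×10^12 K⁴.
q = 5.67×10⁻⁸ × 2.30×10^12 / 3.052 = 42700 W/m².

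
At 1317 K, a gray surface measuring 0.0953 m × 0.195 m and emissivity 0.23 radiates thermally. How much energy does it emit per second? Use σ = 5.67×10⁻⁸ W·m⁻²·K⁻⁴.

P ≈ 729 W

A = 0.0953 × 0.195 = 0.0186 m².
Stefan–Boltzmann: P = εσAT⁴ = 0.23 × 5.67×10⁻⁸ × 0.0186 × (1317)⁴ = 0.23 × 5.67×10⁻⁸ × 0.0186 × 3.01×10^12.
P = 729 W.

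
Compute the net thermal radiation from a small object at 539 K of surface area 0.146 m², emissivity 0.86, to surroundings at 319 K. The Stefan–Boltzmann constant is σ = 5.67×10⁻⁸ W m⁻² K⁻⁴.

Q = εσA(T⁴ − T_s⁴). T⁴ − T_s⁴ = (539)⁴ − (319)⁴ = 8.44×10^10 − 1.04×10^10 = 7.40×10^10 K⁴.
Q = 0.86 × 5.67×10⁻⁸ × 0.146 × 7.40×10^10 = 527 W.

Q ≈ 527 W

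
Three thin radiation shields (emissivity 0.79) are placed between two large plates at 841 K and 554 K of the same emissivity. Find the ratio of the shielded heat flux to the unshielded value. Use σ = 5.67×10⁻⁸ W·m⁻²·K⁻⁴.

With N identical shields there are N+1 = 4 gaps in series, each with the same radiative resistance, so the flux falls to 1/(N+1) of its unshielded value.

ratio ≈ 0.250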